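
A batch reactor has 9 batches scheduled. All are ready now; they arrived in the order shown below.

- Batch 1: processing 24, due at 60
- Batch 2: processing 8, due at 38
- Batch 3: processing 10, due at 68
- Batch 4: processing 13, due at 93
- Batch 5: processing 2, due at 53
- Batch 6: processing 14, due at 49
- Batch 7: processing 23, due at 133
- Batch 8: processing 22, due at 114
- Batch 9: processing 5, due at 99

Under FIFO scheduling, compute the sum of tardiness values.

FIFO (arrival order): Batch 1 Batch 2 Batch 3 Batch 4 Batch 5 Batch 6 Batch 7 Batch 8 Batch 9.
Batch 1: 0→24, due 60, tardiness 0
Batch 2: 24→32, due 38, tardiness 0
Batch 3: 32→42, due 68, tardiness 0
Batch 4: 42→55, due 93, tardiness 0
Batch 5: 55→57, due 53, tardiness 4
Batch 6: 57→71, due 49, tardiness 22
Batch 7: 71→94, due 133, tardiness 0
Batch 8: 94→116, due 114, tardiness 2
Batch 9: 116→121, due 99, tardiness 22
Sum = 0+0+0+0+4+22+0+2+22 = 50.

50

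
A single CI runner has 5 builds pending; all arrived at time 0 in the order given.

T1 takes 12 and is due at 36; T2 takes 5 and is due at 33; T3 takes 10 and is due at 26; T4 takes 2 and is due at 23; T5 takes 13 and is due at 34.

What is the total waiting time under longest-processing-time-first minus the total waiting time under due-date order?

52

LPT (decreasing processing time): T5 T1 T3 T2 T4.
T5: waits 0, runs 0→13
T1: waits 13, runs 13→25
T3: waits 25, runs 25→35
T2: waits 35, runs 35→40
T4: waits 40, runs 40→42
Sum = 0+13+25+35+40 = 113.
EDD (increasing due date): T4 T3 T2 T5 T1.
T4: waits 0, runs 0→2
T3: waits 2, runs 2→12
T2: waits 12, runs 12→17
T5: waits 17, runs 17→30
T1: waits 30, runs 30→42
Sum = 0+2+12+17+30 = 61.
Difference = 113 − 61 = 52.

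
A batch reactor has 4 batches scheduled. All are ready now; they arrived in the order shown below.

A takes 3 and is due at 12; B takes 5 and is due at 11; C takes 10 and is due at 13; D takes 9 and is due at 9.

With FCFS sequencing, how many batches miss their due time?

2

FIFO (arrival order): A B C D.
A: 0→3, due 12, tardiness 0
B: 3→8, due 11, tardiness 0
C: 8→18, due 13, tardiness 5
D: 18→27, due 9, tardiness 18
Late batches: 2.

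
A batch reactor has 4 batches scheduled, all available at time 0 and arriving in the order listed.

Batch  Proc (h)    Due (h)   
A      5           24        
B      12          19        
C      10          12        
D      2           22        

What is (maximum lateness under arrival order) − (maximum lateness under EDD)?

FIFO (arrival order): A B C D.
A: 0→5, due 24, lateness -19
B: 5→17, due 19, lateness -2
C: 17→27, due 12, lateness 15
D: 27→29, due 22, lateness 7
Maximum = 15.
EDD (increasing due date): C B D A.
C: 0→10, due 12, lateness -2
B: 10→22, due 19, lateness 3
D: 22→24, due 22, lateness 2
A: 24→29, due 24, lateness 5
Maximum = 5.
Difference = 15 − 5 = 10.

10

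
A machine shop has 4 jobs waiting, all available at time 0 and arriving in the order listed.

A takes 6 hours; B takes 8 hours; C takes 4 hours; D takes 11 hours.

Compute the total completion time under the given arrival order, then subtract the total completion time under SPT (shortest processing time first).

FIFO (arrival order): A B C D.
A: 0→6
B: 6→14
C: 14→18
D: 18→29
Sum = 6+14+18+29 = 67.
SPT (increasing processing time): C A B D.
C: 0→4
A: 4→10
B: 10→18
D: 18→29
Sum = 4+10+18+29 = 61.
Difference = 67 − 61 = 6.

6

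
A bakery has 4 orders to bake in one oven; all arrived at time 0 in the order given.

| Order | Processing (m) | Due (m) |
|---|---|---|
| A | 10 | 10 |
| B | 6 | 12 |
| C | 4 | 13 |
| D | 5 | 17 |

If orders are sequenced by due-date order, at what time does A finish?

10

EDD (increasing due date): A B C D.
A: 0→10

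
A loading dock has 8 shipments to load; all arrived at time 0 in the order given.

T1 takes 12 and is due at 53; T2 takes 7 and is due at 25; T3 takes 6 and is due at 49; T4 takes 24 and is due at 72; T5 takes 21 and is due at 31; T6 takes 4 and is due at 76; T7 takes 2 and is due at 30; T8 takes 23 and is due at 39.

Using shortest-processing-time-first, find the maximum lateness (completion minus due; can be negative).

SPT (increasing processing time): T7 T6 T3 T2 T1 T5 T8 T4.
T7: 0→2, due 30, lateness -28
T6: 2→6, due 76, lateness -70
T3: 6→12, due 49, lateness -37
T2: 12→19, due 25, lateness -6
T1: 19→31, due 53, lateness -22
T5: 31→52, due 31, lateness 21
T8: 52→75, due 39, lateness 36
T4: 75→99, due 72, lateness 27
Maximum = 36.

36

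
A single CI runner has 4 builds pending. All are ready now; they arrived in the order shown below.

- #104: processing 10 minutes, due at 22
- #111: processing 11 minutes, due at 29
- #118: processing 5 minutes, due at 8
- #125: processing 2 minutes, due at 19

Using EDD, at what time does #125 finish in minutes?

EDD (increasing due date): #118 #125 #104 #111.
#118: 0→5
#125: 5→7

7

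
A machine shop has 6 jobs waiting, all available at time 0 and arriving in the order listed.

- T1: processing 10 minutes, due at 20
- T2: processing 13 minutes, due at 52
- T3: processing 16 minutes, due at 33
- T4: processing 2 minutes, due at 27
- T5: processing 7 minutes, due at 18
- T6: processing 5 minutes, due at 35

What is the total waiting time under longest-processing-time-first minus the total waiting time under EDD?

63

LPT (decreasing processing time): T3 T2 T1 T5 T6 T4.
T3: waits 0, runs 0→16
T2: waits 16, runs 16→29
T1: waits 29, runs 29→39
T5: waits 39, runs 39→46
T6: waits 46, runs 46→51
T4: waits 51, runs 51→53
Sum = 0+16+29+39+46+51 = 181.
EDD (increasing due date): T5 T1 T4 T3 T6 T2.
T5: waits 0, runs 0→7
T1: waits 7, runs 7→17
T4: waits 17, runs 17→19
T3: waits 19, runs 19→35
T6: waits 35, runs 35→40
T2: waits 40, runs 40→53
Sum = 0+7+17+19+35+40 = 118.
Difference = 181 − 118 = 63.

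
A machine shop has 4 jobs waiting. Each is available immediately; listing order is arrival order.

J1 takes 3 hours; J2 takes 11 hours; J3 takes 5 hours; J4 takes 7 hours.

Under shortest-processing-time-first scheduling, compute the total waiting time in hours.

SPT (increasing processing time): J1 J3 J4 J2.
J1: waits 0, runs 0→3
J3: waits 3, runs 3→8
J4: waits 8, runs 8→15
J2: waits 15, runs 15→26
Sum = 0+3+8+15 = 26.

26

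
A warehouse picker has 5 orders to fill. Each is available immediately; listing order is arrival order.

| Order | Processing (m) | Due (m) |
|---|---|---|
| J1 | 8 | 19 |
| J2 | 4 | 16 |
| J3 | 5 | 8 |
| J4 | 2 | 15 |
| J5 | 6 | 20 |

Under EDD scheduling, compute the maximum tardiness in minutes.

5

EDD (increasing due date): J3 J4 J2 J1 J5.
J3: 0→5, due 8, tardiness 0
J4: 5→7, due 15, tardiness 0
J2: 7→11, due 16, tardiness 0
J1: 11→19, due 19, tardiness 0
J5: 19→25, due 20, tardiness 5
Maximum = 5.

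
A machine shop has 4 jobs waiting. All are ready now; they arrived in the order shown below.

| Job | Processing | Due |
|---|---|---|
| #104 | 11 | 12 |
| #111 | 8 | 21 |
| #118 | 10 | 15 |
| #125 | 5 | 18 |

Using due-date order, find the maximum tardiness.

13

EDD (increasing due date): #104 #118 #125 #111.
#104: 0→11, due 12, tardiness 0
#118: 11→21, due 15, tardiness 6
#125: 21→26, due 18, tardiness 8
#111: 26→34, due 21, tardiness 13
Maximum = 13.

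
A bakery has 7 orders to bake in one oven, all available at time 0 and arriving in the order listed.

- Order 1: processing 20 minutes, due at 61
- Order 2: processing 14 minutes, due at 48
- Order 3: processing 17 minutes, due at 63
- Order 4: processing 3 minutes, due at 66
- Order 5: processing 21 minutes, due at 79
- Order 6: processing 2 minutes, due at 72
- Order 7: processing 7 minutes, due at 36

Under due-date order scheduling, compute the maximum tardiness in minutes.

EDD (increasing due date): Order 7 Order 2 Order 1 Order 3 Order 4 Order 6 Order 5.
Order 7: 0→7, due 36, tardiness 0
Order 2: 7→21, due 48, tardiness 0
Order 1: 21→41, due 61, tardiness 0
Order 3: 41→58, due 63, tardiness 0
Order 4: 58→61, due 66, tardiness 0
Order 6: 61→63, due 72, tardiness 0
Order 5: 63→84, due 79, tardiness 5
Maximum = 5.

5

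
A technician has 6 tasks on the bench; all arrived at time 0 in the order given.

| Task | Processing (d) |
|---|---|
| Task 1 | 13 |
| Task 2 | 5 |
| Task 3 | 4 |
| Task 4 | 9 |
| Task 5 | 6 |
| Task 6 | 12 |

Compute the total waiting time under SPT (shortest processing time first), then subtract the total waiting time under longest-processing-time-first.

-69

SPT (increasing processing time): Task 3 Task 2 Task 5 Task 4 Task 6 Task 1.
Task 3: waits 0, runs 0→4
Task 2: waits 4, runs 4→9
Task 5: waits 9, runs 9→15
Task 4: waits 15, runs 15→24
Task 6: waits 24, runs 24→36
Task 1: waits 36, runs 36→49
Sum = 0+4+9+15+24+36 = 88.
LPT (decreasing processing time): Task 1 Task 6 Task 4 Task 5 Task 2 Task 3.
Task 1: waits 0, runs 0→13
Task 6: waits 13, runs 13→25
Task 4: waits 25, runs 25→34
Task 5: waits 34, runs 34→40
Task 2: waits 40, runs 40→45
Task 3: waits 45, runs 45→49
Sum = 0+13+25+34+40+45 = 157.
Difference = 88 − 157 = -69.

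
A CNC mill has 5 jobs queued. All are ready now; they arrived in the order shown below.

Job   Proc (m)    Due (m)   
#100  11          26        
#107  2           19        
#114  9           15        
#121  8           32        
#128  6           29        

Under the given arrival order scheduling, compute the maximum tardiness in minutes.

FIFO (arrival order): #100 #107 #114 #121 #128.
#100: 0→11, due 26, tardiness 0
#107: 11→13, due 19, tardiness 0
#114: 13→22, due 15, tardiness 7
#121: 22→30, due 32, tardiness 0
#128: 30→36, due 29, tardiness 7
Maximum = 7.

7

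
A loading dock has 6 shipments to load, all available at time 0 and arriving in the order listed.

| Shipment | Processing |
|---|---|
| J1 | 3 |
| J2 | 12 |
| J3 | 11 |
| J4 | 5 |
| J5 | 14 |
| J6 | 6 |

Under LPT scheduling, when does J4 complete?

LPT (decreasing processing time): J5 J2 J3 J6 J4 J1.
J5: 0→14
J2: 14→26
J3: 26→37
J6: 37→43
J4: 43→48

48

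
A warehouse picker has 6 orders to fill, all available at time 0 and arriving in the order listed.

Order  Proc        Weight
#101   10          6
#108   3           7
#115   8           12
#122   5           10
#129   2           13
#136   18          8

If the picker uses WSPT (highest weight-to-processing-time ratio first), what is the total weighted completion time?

WSPT (decreasing weight/processing-time ratio): #129 #108 #122 #115 #101 #136.
#129: finishes 2, weight 13, w·C = 26
#108: finishes 5, weight 7, w·C = 35
#122: finishes 10, weight 10, w·C = 100
#115: finishes 18, weight 12, w·C = 216
#101: finishes 28, weight 6, w·C = 168
#136: finishes 46, weight 8, w·C = 368
Sum = 26+35+100+216+168+368 = 913.

913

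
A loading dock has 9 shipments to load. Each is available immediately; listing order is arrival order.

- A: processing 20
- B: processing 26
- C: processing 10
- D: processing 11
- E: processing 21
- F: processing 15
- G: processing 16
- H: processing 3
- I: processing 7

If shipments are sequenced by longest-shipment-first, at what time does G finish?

LPT (decreasing processing time): B E A G F D C I H.
B: 0→26
E: 26→47
A: 47→67
G: 67→83

83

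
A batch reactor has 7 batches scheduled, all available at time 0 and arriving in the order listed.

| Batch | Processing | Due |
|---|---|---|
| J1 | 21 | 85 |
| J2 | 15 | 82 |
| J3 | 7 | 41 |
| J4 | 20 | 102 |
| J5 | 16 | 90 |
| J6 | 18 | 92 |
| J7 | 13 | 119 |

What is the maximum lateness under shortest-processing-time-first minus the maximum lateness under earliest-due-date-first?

SPT (increasing processing time): J3 J7 J2 J5 J6 J4 J1.
J3: 0→7, due 41, lateness -34
J7: 7→20, due 119, lateness -99
J2: 20→35, due 82, lateness -47
J5: 35→51, due 90, lateness -39
J6: 51→69, due 92, lateness -23
J4: 69→89, due 102, lateness -13
J1: 89→110, due 85, lateness 25
Maximum = 25.
EDD (increasing due date): J3 J2 J1 J5 J6 J4 J7.
J3: 0→7, due 41, lateness -34
J2: 7→22, due 82, lateness -60
J1: 22→43, due 85, lateness -42
J5: 43→59, due 90, lateness -31
J6: 59→77, due 92, lateness -15
J4: 77→97, due 102, lateness -5
J7: 97→110, due 119, lateness -9
Maximum = -5.
Difference = 25 − -5 = 30.

30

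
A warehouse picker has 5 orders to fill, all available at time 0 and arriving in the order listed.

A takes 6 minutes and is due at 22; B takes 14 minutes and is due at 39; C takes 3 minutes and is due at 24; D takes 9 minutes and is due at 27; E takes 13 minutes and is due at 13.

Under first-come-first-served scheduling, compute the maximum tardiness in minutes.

FIFO (arrival order): A B C D E.
A: 0→6, due 22, tardiness 0
B: 6→20, due 39, tardiness 0
C: 20→23, due 24, tardiness 0
D: 23→32, due 27, tardiness 5
E: 32→45, due 13, tardiness 32
Maximum = 32.

32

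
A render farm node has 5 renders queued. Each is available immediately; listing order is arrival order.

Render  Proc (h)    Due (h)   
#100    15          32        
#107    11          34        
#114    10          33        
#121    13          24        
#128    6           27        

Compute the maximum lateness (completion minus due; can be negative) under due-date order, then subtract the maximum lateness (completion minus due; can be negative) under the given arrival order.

EDD (increasing due date): #121 #128 #100 #114 #107.
#121: 0→13, due 24, lateness -11
#128: 13→19, due 27, lateness -8
#100: 19→34, due 32, lateness 2
#114: 34→44, due 33, lateness 11
#107: 44→55, due 34, lateness 21
Maximum = 21.
FIFO (arrival order): #100 #107 #114 #121 #128.
#100: 0→15, due 32, lateness -17
#107: 15→26, due 34, lateness -8
#114: 26→36, due 33, lateness 3
#121: 36→49, due 24, lateness 25
#128: 49→55, due 27, lateness 28
Maximum = 28.
Difference = 21 − 28 = -7.

-7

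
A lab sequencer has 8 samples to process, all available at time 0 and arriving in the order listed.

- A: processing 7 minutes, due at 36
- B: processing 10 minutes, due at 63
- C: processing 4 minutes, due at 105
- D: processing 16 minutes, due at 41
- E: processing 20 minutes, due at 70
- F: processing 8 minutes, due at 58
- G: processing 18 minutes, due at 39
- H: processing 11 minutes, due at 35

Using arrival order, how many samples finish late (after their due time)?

FIFO (arrival order): A B C D E F G H.
A: 0→7, due 36, tardiness 0
B: 7→17, due 63, tardiness 0
C: 17→21, due 105, tardiness 0
D: 21→37, due 41, tardiness 0
E: 37→57, due 70, tardiness 0
F: 57→65, due 58, tardiness 7
G: 65→83, due 39, tardiness 44
H: 83→94, due 35, tardiness 59
Late samples: 3.

3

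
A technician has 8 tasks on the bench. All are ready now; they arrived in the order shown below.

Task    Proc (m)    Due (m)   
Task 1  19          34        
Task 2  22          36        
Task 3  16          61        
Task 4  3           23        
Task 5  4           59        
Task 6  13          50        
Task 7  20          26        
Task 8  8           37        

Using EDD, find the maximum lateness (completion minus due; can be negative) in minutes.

EDD (increasing due date): Task 4 Task 7 Task 1 Task 2 Task 8 Task 6 Task 5 Task 3.
Task 4: 0→3, due 23, lateness -20
Task 7: 3→23, due 26, lateness -3
Task 1: 23→42, due 34, lateness 8
Task 2: 42→64, due 36, lateness 28
Task 8: 64→72, due 37, lateness 35
Task 6: 72→85, due 50, lateness 35
Task 5: 85→89, due 59, lateness 30
Task 3: 89→105, due 61, lateness 44
Maximum = 44.

44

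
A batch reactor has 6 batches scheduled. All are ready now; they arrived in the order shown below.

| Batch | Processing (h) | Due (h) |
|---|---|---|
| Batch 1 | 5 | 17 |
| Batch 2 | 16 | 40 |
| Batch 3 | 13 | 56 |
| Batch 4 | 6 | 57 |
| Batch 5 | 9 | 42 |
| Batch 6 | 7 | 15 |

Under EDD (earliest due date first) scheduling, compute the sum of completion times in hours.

EDD (increasing due date): Batch 6 Batch 1 Batch 2 Batch 5 Batch 3 Batch 4.
Batch 6: 0→7
Batch 1: 7→12
Batch 2: 12→28
Batch 5: 28→37
Batch 3: 37→50
Batch 4: 50→56
Sum = 7+12+28+37+50+56 = 190.

190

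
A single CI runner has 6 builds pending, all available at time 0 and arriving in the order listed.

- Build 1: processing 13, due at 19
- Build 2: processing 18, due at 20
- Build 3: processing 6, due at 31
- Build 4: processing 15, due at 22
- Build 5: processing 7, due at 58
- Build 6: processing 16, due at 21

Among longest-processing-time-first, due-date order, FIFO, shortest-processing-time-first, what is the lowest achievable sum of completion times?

218

LPT (decreasing processing time): Build 2 Build 6 Build 4 Build 1 Build 5 Build 3.
Build 2: 0→18
Build 6: 18→34
Build 4: 34→49
Build 1: 49→62
Build 5: 62→69
Build 3: 69→75
Sum = 18+34+49+62+69+75 = 307.
EDD (increasing due date): Build 1 Build 2 Build 6 Build 4 Build 3 Build 5.
Build 1: 0→13
Build 2: 13→31
Build 6: 31→47
Build 4: 47→62
Build 3: 62→68
Build 5: 68→75
Sum = 13+31+47+62+68+75 = 296.
FIFO (arrival order): Build 1 Build 2 Build 3 Build 4 Build 5 Build 6.
Build 1: 0→13
Build 2: 13→31
Build 3: 31→37
Build 4: 37→52
Build 5: 52→59
Build 6: 59→75
Sum = 13+31+37+52+59+75 = 267.
SPT (increasing processing time): Build 3 Build 5 Build 1 Build 4 Build 6 Build 2.
Build 3: 0→6
Build 5: 6→13
Build 1: 13→26
Build 4: 26→41
Build 6: 41→57
Build 2: 57→75
Sum = 6+13+26+41+57+75 = 218.
LPT 307, EDD 296, FIFO 267, SPT 218 → minimum 218.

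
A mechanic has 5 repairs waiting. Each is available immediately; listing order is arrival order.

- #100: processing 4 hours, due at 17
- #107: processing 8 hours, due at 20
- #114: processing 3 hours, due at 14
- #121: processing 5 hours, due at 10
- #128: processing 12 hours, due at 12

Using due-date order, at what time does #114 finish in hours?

20

EDD (increasing due date): #121 #128 #114 #100 #107.
#121: 0→5
#128: 5→17
#114: 17→20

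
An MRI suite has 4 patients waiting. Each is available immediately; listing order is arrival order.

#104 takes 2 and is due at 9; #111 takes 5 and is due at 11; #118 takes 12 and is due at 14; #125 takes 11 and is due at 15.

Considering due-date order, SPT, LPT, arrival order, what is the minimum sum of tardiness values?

19

EDD (increasing due date): #104 #111 #118 #125.
#104: 0→2, due 9, tardiness 0
#111: 2→7, due 11, tardiness 0
#118: 7→19, due 14, tardiness 5
#125: 19→30, due 15, tardiness 15
Sum = 0+0+5+15 = 20.
SPT (increasing processing time): #104 #111 #125 #118.
#104: 0→2, due 9, tardiness 0
#111: 2→7, due 11, tardiness 0
#125: 7→18, due 15, tardiness 3
#118: 18→30, due 14, tardiness 16
Sum = 0+0+3+16 = 19.
LPT (decreasing processing time): #118 #125 #111 #104.
#118: 0→12, due 14, tardiness 0
#125: 12→23, due 15, tardiness 8
#111: 23→28, due 11, tardiness 17
#104: 28→30, due 9, tardiness 21
Sum = 0+8+17+21 = 46.
FIFO (arrival order): #104 #111 #118 #125.
#104: 0→2, due 9, tardiness 0
#111: 2→7, due 11, tardiness 0
#118: 7→19, due 14, tardiness 5
#125: 19→30, due 15, tardiness 15
Sum = 0+0+5+15 = 20.
EDD 20, SPT 19, LPT 46, FIFO 20 → minimum 19.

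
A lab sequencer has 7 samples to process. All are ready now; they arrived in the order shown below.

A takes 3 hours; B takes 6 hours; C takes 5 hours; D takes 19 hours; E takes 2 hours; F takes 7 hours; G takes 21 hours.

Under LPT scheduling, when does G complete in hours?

LPT (decreasing processing time): G D F B C A E.
G: 0→21

21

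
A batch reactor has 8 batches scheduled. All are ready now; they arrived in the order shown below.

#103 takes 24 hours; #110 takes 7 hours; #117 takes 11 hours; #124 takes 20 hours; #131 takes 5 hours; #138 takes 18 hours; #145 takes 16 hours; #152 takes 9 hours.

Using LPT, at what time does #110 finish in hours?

LPT (decreasing processing time): #103 #124 #138 #145 #117 #152 #110 #131.
#103: 0→24
#124: 24→44
#138: 44→62
#145: 62→78
#117: 78→89
#152: 89→98
#110: 98→105

105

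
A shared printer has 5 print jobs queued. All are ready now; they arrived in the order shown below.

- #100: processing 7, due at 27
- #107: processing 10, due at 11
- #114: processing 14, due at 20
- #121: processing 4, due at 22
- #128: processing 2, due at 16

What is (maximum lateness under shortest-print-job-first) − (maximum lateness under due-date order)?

SPT (increasing processing time): #128 #121 #100 #107 #114.
#128: 0→2, due 16, lateness -14
#121: 2→6, due 22, lateness -16
#100: 6→13, due 27, lateness -14
#107: 13→23, due 11, lateness 12
#114: 23→37, due 20, lateness 17
Maximum = 17.
EDD (increasing due date): #107 #128 #114 #121 #100.
#107: 0→10, due 11, lateness -1
#128: 10→12, due 16, lateness -4
#114: 12→26, due 20, lateness 6
#121: 26→30, due 22, lateness 8
#100: 30→37, due 27, lateness 10
Maximum = 10.
Difference = 17 − 10 = 7.

7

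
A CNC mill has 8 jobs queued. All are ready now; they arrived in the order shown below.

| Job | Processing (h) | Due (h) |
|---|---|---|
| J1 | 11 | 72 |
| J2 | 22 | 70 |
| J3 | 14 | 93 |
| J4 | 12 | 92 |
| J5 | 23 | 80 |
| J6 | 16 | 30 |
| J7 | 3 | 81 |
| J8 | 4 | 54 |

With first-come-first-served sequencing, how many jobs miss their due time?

FIFO (arrival order): J1 J2 J3 J4 J5 J6 J7 J8.
J1: 0→11, due 72, tardiness 0
J2: 11→33, due 70, tardiness 0
J3: 33→47, due 93, tardiness 0
J4: 47→59, due 92, tardiness 0
J5: 59→82, due 80, tardiness 2
J6: 82→98, due 30, tardiness 68
J7: 98→101, due 81, tardiness 20
J8: 101→105, due 54, tardiness 51
Late jobs: 4.

4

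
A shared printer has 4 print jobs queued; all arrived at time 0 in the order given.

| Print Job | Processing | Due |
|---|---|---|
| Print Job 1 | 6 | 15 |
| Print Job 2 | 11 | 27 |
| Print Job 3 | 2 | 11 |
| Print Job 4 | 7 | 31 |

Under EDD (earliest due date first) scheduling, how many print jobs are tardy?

EDD (increasing due date): Print Job 3 Print Job 1 Print Job 2 Print Job 4.
Print Job 3: 0→2, due 11, tardiness 0
Print Job 1: 2→8, due 15, tardiness 0
Print Job 2: 8→19, due 27, tardiness 0
Print Job 4: 19→26, due 31, tardiness 0
Late print jobs: 0.

0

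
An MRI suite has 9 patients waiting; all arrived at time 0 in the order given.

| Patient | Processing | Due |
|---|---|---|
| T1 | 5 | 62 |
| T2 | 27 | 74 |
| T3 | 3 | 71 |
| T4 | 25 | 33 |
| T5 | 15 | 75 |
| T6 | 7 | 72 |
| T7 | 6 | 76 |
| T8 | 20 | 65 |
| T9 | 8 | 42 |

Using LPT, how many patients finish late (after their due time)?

8

LPT (decreasing processing time): T2 T4 T8 T5 T9 T6 T7 T1 T3.
T2: 0→27, due 74, tardiness 0
T4: 27→52, due 33, tardiness 19
T8: 52→72, due 65, tardiness 7
T5: 72→87, due 75, tardiness 12
T9: 87→95, due 42, tardiness 53
T6: 95→102, due 72, tardiness 30
T7: 102→108, due 76, tardiness 32
T1: 108→113, due 62, tardiness 51
T3: 113→116, due 71, tardiness 45
Late patients: 8.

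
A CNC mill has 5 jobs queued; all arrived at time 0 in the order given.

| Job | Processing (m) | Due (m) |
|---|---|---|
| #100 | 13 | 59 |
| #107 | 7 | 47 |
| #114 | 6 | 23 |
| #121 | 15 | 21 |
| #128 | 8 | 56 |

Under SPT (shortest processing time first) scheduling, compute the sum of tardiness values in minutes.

28

SPT (increasing processing time): #114 #107 #128 #100 #121.
#114: 0→6, due 23, tardiness 0
#107: 6→13, due 47, tardiness 0
#128: 13→21, due 56, tardiness 0
#100: 21→34, due 59, tardiness 0
#121: 34→49, due 21, tardiness 28
Sum = 0+0+0+0+28 = 28.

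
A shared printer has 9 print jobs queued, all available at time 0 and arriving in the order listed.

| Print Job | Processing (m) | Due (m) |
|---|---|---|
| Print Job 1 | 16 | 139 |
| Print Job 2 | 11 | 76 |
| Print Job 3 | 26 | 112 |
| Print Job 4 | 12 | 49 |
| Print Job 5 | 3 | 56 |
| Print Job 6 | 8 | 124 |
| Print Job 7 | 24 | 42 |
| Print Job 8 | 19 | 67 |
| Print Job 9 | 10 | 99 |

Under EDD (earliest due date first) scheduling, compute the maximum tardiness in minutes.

0

EDD (increasing due date): Print Job 7 Print Job 4 Print Job 5 Print Job 8 Print Job 2 Print Job 9 Print Job 3 Print Job 6 Print Job 1.
Print Job 7: 0→24, due 42, tardiness 0
Print Job 4: 24→36, due 49, tardiness 0
Print Job 5: 36→39, due 56, tardiness 0
Print Job 8: 39→58, due 67, tardiness 0
Print Job 2: 58→69, due 76, tardiness 0
Print Job 9: 69→79, due 99, tardiness 0
Print Job 3: 79→105, due 112, tardiness 0
Print Job 6: 105→113, due 124, tardiness 0
Print Job 1: 113→129, due 139, tardiness 0
Maximum = 0.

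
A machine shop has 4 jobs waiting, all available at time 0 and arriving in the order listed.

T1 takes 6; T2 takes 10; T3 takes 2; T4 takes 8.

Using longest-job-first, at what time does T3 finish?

26

LPT (decreasing processing time): T2 T4 T1 T3.
T2: 0→10
T4: 10→18
T1: 18→24
T3: 24→26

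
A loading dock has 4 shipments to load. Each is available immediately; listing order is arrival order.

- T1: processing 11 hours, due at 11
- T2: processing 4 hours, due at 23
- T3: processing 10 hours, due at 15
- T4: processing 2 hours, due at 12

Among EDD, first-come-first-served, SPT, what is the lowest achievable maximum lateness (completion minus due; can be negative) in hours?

8

EDD (increasing due date): T1 T4 T3 T2.
T1: 0→11, due 11, lateness 0
T4: 11→13, due 12, lateness 1
T3: 13→23, due 15, lateness 8
T2: 23→27, due 23, lateness 4
Maximum = 8.
FIFO (arrival order): T1 T2 T3 T4.
T1: 0→11, due 11, lateness 0
T2: 11→15, due 23, lateness -8
T3: 15→25, due 15, lateness 10
T4: 25→27, due 12, lateness 15
Maximum = 15.
SPT (increasing processing time): T4 T2 T3 T1.
T4: 0→2, due 12, lateness -10
T2: 2→6, due 23, lateness -17
T3: 6→16, due 15, lateness 1
T1: 16→27, due 11, lateness 16
Maximum = 16.
EDD 8, FIFO 15, SPT 16 → minimum 8.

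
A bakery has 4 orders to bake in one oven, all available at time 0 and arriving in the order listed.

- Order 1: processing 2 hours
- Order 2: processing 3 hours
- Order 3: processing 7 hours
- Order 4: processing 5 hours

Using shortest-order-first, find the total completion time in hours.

SPT (increasing processing time): Order 1 Order 2 Order 4 Order 3.
Order 1: 0→2
Order 2: 2→5
Order 4: 5→10
Order 3: 10→17
Sum = 2+5+10+17 = 34.

34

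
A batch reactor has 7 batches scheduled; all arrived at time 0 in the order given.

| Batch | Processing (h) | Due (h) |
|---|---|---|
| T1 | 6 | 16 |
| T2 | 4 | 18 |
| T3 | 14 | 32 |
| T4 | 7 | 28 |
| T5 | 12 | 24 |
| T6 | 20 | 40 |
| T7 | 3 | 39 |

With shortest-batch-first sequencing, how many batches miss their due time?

SPT (increasing processing time): T7 T2 T1 T4 T5 T3 T6.
T7: 0→3, due 39, tardiness 0
T2: 3→7, due 18, tardiness 0
T1: 7→13, due 16, tardiness 0
T4: 13→20, due 28, tardiness 0
T5: 20→32, due 24, tardiness 8
T3: 32→46, due 32, tardiness 14
T6: 46→66, due 40, tardiness 26
Late batches: 3.

3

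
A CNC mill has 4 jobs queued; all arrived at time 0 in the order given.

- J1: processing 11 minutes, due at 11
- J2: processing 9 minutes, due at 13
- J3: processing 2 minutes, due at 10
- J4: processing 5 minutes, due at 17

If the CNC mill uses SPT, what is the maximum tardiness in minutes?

SPT (increasing processing time): J3 J4 J2 J1.
J3: 0→2, due 10, tardiness 0
J4: 2→7, due 17, tardiness 0
J2: 7→16, due 13, tardiness 3
J1: 16→27, due 11, tardiness 16
Maximum = 16.

16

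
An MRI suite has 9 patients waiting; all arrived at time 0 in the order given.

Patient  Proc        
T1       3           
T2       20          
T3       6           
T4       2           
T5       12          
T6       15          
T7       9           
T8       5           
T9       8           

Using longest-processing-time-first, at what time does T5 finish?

47

LPT (decreasing processing time): T2 T6 T5 T7 T9 T3 T8 T1 T4.
T2: 0→20
T6: 20→35
T5: 35→47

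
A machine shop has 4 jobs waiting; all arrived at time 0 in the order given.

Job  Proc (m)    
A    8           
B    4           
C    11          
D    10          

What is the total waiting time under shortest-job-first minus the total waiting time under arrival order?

SPT (increasing processing time): B A D C.
B: waits 0, runs 0→4
A: waits 4, runs 4→12
D: waits 12, runs 12→22
C: waits 22, runs 22→33
Sum = 0+4+12+22 = 38.
FIFO (arrival order): A B C D.
A: waits 0, runs 0→8
B: waits 8, runs 8→12
C: waits 12, runs 12→23
D: waits 23, runs 23→33
Sum = 0+8+12+23 = 43.
Difference = 38 − 43 = -5.

-5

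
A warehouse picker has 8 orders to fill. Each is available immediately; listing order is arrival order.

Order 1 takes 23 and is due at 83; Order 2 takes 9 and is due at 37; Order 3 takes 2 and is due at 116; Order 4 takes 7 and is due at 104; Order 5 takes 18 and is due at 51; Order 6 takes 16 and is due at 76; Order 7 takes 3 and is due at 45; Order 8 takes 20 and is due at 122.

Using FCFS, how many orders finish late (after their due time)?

2

FIFO (arrival order): Order 1 Order 2 Order 3 Order 4 Order 5 Order 6 Order 7 Order 8.
Order 1: 0→23, due 83, tardiness 0
Order 2: 23→32, due 37, tardiness 0
Order 3: 32→34, due 116, tardiness 0
Order 4: 34→41, due 104, tardiness 0
Order 5: 41→59, due 51, tardiness 8
Order 6: 59→75, due 76, tardiness 0
Order 7: 75→78, due 45, tardiness 33
Order 8: 78→98, due 122, tardiness 0
Late orders: 2.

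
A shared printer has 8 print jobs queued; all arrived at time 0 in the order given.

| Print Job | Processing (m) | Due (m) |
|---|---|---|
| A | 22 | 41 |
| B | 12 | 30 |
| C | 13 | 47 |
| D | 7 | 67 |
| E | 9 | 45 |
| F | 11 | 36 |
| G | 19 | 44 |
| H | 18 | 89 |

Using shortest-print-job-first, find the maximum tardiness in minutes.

70

SPT (increasing processing time): D E F B C H G A.
D: 0→7, due 67, tardiness 0
E: 7→16, due 45, tardiness 0
F: 16→27, due 36, tardiness 0
B: 27→39, due 30, tardiness 9
C: 39→52, due 47, tardiness 5
H: 52→70, due 89, tardiness 0
G: 70→89, due 44, tardiness 45
A: 89→111, due 41, tardiness 70
Maximum = 70.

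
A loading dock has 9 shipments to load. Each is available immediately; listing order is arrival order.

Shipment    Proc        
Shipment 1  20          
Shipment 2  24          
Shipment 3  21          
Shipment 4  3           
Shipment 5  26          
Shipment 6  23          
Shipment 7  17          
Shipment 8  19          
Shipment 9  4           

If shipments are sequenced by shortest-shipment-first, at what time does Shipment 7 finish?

SPT (increasing processing time): Shipment 4 Shipment 9 Shipment 7 Shipment 8 Shipment 1 Shipment 3 Shipment 6 Shipment 2 Shipment 5.
Shipment 4: 0→3
Shipment 9: 3→7
Shipment 7: 7→24

24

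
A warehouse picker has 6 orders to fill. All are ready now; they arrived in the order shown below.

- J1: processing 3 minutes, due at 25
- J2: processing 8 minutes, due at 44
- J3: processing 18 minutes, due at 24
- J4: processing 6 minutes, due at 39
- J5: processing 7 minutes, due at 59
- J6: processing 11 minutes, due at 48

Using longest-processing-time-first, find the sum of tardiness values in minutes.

39

LPT (decreasing processing time): J3 J6 J2 J5 J4 J1.
J3: 0→18, due 24, tardiness 0
J6: 18→29, due 48, tardiness 0
J2: 29→37, due 44, tardiness 0
J5: 37→44, due 59, tardiness 0
J4: 44→50, due 39, tardiness 11
J1: 50→53, due 25, tardiness 28
Sum = 0+0+0+0+11+28 = 39.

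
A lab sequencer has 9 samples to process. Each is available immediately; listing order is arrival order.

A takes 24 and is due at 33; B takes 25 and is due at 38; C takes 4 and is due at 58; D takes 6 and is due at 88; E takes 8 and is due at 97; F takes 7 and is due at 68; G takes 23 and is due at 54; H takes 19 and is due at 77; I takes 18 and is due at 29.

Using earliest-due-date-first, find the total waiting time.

EDD (increasing due date): I A B G C F H D E.
I: waits 0, runs 0→18
A: waits 18, runs 18→42
B: waits 42, runs 42→67
G: waits 67, runs 67→90
C: waits 90, runs 90→94
F: waits 94, runs 94→101
H: waits 101, runs 101→120
D: waits 120, runs 120→126
E: waits 126, runs 126→134
Sum = 0+18+42+67+90+94+101+120+126 = 658.

658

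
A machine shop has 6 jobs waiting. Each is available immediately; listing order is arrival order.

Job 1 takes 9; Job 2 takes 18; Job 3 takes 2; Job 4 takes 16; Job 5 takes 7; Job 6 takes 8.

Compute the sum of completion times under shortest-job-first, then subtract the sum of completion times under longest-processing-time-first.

SPT (increasing processing time): Job 3 Job 5 Job 6 Job 1 Job 4 Job 2.
Job 3: 0→2
Job 5: 2→9
Job 6: 9→17
Job 1: 17→26
Job 4: 26→42
Job 2: 42→60
Sum = 2+9+17+26+42+60 = 156.
LPT (decreasing processing time): Job 2 Job 4 Job 1 Job 6 Job 5 Job 3.
Job 2: 0→18
Job 4: 18→34
Job 1: 34→43
Job 6: 43→51
Job 5: 51→58
Job 3: 58→60
Sum = 18+34+43+51+58+60 = 264.
Difference = 156 − 264 = -108.

-108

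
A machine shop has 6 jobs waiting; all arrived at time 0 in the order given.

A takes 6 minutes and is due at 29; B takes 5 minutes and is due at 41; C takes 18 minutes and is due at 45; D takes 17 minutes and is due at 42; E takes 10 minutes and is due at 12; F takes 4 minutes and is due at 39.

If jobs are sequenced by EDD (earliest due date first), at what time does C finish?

60

EDD (increasing due date): E A F B D C.
E: 0→10
A: 10→16
F: 16→20
B: 20→25
D: 25→42
C: 42→60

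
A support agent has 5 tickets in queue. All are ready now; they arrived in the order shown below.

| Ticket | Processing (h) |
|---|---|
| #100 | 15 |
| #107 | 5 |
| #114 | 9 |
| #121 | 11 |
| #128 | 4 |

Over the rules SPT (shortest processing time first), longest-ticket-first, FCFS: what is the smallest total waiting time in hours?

SPT (increasing processing time): #128 #107 #114 #121 #100.
#128: waits 0, runs 0→4
#107: waits 4, runs 4→9
#114: waits 9, runs 9→18
#121: waits 18, runs 18→29
#100: waits 29, runs 29→44
Sum = 0+4+9+18+29 = 60.
LPT (decreasing processing time): #100 #121 #114 #107 #128.
#100: waits 0, runs 0→15
#121: waits 15, runs 15→26
#114: waits 26, runs 26→35
#107: waits 35, runs 35→40
#128: waits 40, runs 40→44
Sum = 0+15+26+35+40 = 116.
FIFO (arrival order): #100 #107 #114 #121 #128.
#100: waits 0, runs 0→15
#107: waits 15, runs 15→20
#114: waits 20, runs 20→29
#121: waits 29, runs 29→40
#128: waits 40, runs 40→44
Sum = 0+15+20+29+40 = 104.
SPT 60, LPT 116, FIFO 104 → minimum 60.

60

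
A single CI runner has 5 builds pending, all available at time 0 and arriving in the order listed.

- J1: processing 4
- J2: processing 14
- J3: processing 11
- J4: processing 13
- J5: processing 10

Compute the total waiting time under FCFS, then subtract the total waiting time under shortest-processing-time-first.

FIFO (arrival order): J1 J2 J3 J4 J5.
J1: waits 0, runs 0→4
J2: waits 4, runs 4→18
J3: waits 18, runs 18→29
J4: waits 29, runs 29→42
J5: waits 42, runs 42→52
Sum = 0+4+18+29+42 = 93.
SPT (increasing processing time): J1 J5 J3 J4 J2.
J1: waits 0, runs 0→4
J5: waits 4, runs 4→14
J3: waits 14, runs 14→25
J4: waits 25, runs 25→38
J2: waits 38, runs 38→52
Sum = 0+4+14+25+38 = 81.
Difference = 93 − 81 = 12.

12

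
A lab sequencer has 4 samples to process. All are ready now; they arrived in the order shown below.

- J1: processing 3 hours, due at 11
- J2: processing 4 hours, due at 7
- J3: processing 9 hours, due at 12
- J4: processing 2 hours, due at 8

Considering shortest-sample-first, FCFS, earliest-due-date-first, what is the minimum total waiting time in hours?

16

SPT (increasing processing time): J4 J1 J2 J3.
J4: waits 0, runs 0→2
J1: waits 2, runs 2→5
J2: waits 5, runs 5→9
J3: waits 9, runs 9→18
Sum = 0+2+5+9 = 16.
FIFO (arrival order): J1 J2 J3 J4.
J1: waits 0, runs 0→3
J2: waits 3, runs 3→7
J3: waits 7, runs 7→16
J4: waits 16, runs 16→18
Sum = 0+3+7+16 = 26.
EDD (increasing due date): J2 J4 J1 J3.
J2: waits 0, runs 0→4
J4: waits 4, runs 4→6
J1: waits 6, runs 6→9
J3: waits 9, runs 9→18
Sum = 0+4+6+9 = 19.
SPT 16, FIFO 26, EDD 19 → minimum 16.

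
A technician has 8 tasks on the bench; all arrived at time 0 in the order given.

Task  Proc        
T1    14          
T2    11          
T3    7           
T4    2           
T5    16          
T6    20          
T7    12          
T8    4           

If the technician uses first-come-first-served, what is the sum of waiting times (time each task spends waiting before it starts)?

FIFO (arrival order): T1 T2 T3 T4 T5 T6 T7 T8.
T1: waits 0, runs 0→14
T2: waits 14, runs 14→25
T3: waits 25, runs 25→32
T4: waits 32, runs 32→34
T5: waits 34, runs 34→50
T6: waits 50, runs 50→70
T7: waits 70, runs 70→82
T8: waits 82, runs 82→86
Sum = 0+14+25+32+34+50+70+82 = 307.

307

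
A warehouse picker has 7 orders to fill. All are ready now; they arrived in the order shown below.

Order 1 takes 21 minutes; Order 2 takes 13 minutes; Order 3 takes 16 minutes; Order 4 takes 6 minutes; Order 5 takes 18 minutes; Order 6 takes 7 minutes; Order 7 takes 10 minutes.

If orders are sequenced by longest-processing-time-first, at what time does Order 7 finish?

78

LPT (decreasing processing time): Order 1 Order 5 Order 3 Order 2 Order 7 Order 6 Order 4.
Order 1: 0→21
Order 5: 21→39
Order 3: 39→55
Order 2: 55→68
Order 7: 68→78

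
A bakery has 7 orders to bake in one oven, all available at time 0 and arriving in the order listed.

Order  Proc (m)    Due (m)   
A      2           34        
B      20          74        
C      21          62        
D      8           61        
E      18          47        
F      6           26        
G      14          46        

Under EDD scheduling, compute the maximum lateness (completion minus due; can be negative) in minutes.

EDD (increasing due date): F A G E D C B.
F: 0→6, due 26, lateness -20
A: 6→8, due 34, lateness -26
G: 8→22, due 46, lateness -24
E: 22→40, due 47, lateness -7
D: 40→48, due 61, lateness -13
C: 48→69, due 62, lateness 7
B: 69→89, due 74, lateness 15
Maximum = 15.

15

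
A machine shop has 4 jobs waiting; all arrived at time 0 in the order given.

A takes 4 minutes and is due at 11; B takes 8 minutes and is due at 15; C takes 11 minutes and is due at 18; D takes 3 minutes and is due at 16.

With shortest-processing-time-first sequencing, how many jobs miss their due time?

SPT (increasing processing time): D A B C.
D: 0→3, due 16, tardiness 0
A: 3→7, due 11, tardiness 0
B: 7→15, due 15, tardiness 0
C: 15→26, due 18, tardiness 8
Late jobs: 1.

1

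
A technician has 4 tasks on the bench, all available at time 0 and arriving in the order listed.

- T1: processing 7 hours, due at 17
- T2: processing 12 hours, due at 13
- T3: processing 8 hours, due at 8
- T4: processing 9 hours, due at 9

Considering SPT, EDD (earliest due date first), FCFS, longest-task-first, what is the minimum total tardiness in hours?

43

SPT (increasing processing time): T1 T3 T4 T2.
T1: 0→7, due 17, tardiness 0
T3: 7→15, due 8, tardiness 7
T4: 15→24, due 9, tardiness 15
T2: 24→36, due 13, tardiness 23
Sum = 0+7+15+23 = 45.
EDD (increasing due date): T3 T4 T2 T1.
T3: 0→8, due 8, tardiness 0
T4: 8→17, due 9, tardiness 8
T2: 17→29, due 13, tardiness 16
T1: 29→36, due 17, tardiness 19
Sum = 0+8+16+19 = 43.
FIFO (arrival order): T1 T2 T3 T4.
T1: 0→7, due 17, tardiness 0
T2: 7→19, due 13, tardiness 6
T3: 19→27, due 8, tardiness 19
T4: 27→36, due 9, tardiness 27
Sum = 0+6+19+27 = 52.
LPT (decreasing processing time): T2 T4 T3 T1.
T2: 0→12, due 13, tardiness 0
T4: 12→21, due 9, tardiness 12
T3: 21→29, due 8, tardiness 21
T1: 29→36, due 17, tardiness 19
Sum = 0+12+21+19 = 52.
SPT 45, EDD 43, FIFO 52, LPT 52 → minimum 43.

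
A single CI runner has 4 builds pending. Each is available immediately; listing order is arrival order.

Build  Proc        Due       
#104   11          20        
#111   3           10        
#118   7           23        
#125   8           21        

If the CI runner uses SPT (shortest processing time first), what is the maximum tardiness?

SPT (increasing processing time): #111 #118 #125 #104.
#111: 0→3, due 10, tardiness 0
#118: 3→10, due 23, tardiness 0
#125: 10→18, due 21, tardiness 0
#104: 18→29, due 20, tardiness 9
Maximum = 9.

9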